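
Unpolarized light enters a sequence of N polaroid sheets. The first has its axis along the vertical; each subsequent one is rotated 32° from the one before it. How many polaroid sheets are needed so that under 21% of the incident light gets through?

N = 4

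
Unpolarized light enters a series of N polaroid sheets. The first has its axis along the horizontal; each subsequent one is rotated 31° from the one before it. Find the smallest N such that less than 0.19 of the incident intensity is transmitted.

First polarizer halves the unpolarized light: factor 1/2.
Each further stage multiplies by cos²(31°) = 0.7347.
After N polarizers: T = 0.5·0.7347^(N−1). Require T < 0.19 ⇒ N−1 > ln(0.19/0.5)/ln(0.7347) = 3.14, so N−1 ≥ 4 and N = 5.
Check: N=5 gives T = 0.1457 < 0.19; N=4 gives T = 0.1983.

N = 5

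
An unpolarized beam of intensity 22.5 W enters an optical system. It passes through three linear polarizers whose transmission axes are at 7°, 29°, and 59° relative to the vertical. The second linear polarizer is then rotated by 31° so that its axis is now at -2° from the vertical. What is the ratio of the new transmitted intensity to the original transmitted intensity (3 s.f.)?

I_new/I_old ≈ 0.356

Before rotation:
Unpolarized light through the first polarizer → I₁ = ½ I₀, now polarized at 7°.
I₂ = I₁ cos²(29° − 7°) = 0.5 I₀ · cos²(22°) = 0.4298 I₀.
I₃ = I₂ cos²(59° − 29°) = 0.4298 I₀ · cos²(30°) = 0.3224 I₀.
After rotation:
Unpolarized light through the first polarizer → I₁ = ½ I₀, now polarized at 7°.
I₂ = I₁ cos²(-2° − 7°) = 0.5 I₀ · cos²(9°) = 0.4878 I₀.
I₃ = I₂ cos²(59° + 2°) = 0.4878 I₀ · cos²(61°) = 0.1146 I₀.
Ratio = 0.1146 / 0.3224 = 0.3556.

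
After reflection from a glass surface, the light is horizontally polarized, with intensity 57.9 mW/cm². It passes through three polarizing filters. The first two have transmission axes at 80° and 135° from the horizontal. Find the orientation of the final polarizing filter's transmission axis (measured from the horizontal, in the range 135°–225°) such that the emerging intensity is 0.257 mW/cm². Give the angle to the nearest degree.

By Malus's law, I₁ = I₀ cos²(80° − 0°) = I₀ cos²(80°) = 0.03015 I₀.
I₂ = I₁ cos²(135° − 80°) = 0.03015 I₀ · cos²(55°) = 0.00992 I₀.
Target fraction: 0.257 / 57.9 mW/cm² = 0.004439 of I₀.
Need I₃/I₀ = 0.004439, so cos²(θ − 135°) = 0.004439 / 0.00992 = 0.4474.
θ − 135° = arccos(√0.4474) = 48.0°, giving θ ≈ 135 + 48.0 = 183.0°.

θ ≈ 183°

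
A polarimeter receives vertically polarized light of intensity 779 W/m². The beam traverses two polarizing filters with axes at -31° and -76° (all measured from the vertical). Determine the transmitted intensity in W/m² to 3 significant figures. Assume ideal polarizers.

I ≈ 286 W/m²

I₁ = 779 W/m² · cos²(31°) = 572.4 W/m².
I₂ = I₁ · cos²(45°) = 572.4 · 0.5 = 286.2 W/m².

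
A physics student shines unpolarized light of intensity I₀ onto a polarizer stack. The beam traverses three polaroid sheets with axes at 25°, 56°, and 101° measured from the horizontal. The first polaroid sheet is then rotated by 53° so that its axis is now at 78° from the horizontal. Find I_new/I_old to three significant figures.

Before rotation:
Unpolarized light through the first polarizer → I₁ = ½ I₀, now polarized at 25°.
I₂ = I₁ cos²(56° − 25°) = 0.5 I₀ · cos²(31°) = 0.3674 I₀.
I₃ = I₂ cos²(101° − 56°) = 0.3674 I₀ · cos²(45°) = 0.1837 I₀.
After rotation:
Unpolarized light through the first polarizer → I₁ = ½ I₀, now polarized at 78°.
I₂ = I₁ cos²(56° − 78°) = 0.5 I₀ · cos²(22°) = 0.4298 I₀.
I₃ = I₂ cos²(101° − 56°) = 0.4298 I₀ · cos²(45°) = 0.2149 I₀.
Ratio = 0.2149 / 0.1837 = 1.17.

I_new/I_old ≈ 1.17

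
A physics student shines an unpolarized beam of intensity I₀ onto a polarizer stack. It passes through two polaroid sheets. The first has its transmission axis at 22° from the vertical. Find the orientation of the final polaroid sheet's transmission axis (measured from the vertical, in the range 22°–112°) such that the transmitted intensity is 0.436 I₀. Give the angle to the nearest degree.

Unpolarized light through the first polarizer → I₁ = ½ I₀, now polarized at 22°.
Need I₂/I₀ = 0.436, so cos²(θ − 22°) = 0.436 / 0.5 = 0.872.
θ − 22° = arccos(√0.872) = 21.0°, giving θ ≈ 22 + 21.0 = 43.0°.

θ ≈ 43°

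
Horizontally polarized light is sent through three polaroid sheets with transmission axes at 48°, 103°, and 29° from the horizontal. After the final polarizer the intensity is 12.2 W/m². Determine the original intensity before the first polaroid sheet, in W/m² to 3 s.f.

I₀ ≈ 1090 W/m²

By Malus's law, I₁ = I₀ cos²(48° − 0°) = I₀ cos²(48°) = 0.4477 I₀.
I₂ = I₁ cos²(103° − 48°) = 0.4477 I₀ · cos²(55°) = 0.1473 I₀.
I₃ = I₂ cos²(29° − 103°) = 0.1473 I₀ · cos²(74°) = 0.01119 I₀.
So 12.2 W/m² = 0.01119 I₀, giving I₀ = 12.2/0.01119 = 1090 W/m².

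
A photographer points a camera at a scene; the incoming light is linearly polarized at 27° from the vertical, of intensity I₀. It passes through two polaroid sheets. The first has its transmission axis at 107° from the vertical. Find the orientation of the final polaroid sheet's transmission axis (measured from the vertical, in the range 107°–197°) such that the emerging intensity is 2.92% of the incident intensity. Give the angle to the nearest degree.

I₁ = I₀ cos²(107° − 27°) = I₀ cos²(80°) = 0.03015 I₀.
Need I₂/I₀ = 0.0292, so cos²(θ − 107°) = 0.0292 / 0.03015 = 0.9684.
θ − 107° = arccos(√0.9684) = 10.2°, giving θ ≈ 107 + 10.2 = 117.2°.

θ ≈ 117°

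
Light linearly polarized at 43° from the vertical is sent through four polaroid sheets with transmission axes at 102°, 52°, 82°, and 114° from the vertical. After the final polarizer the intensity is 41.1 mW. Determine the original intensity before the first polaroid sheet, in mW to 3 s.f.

I₀ ≈ 695 mW

I₁ = I₀ cos²(102° − 43°) = I₀ cos²(59°) = 0.2653 I₀.
I₂ = I₁ cos²(52° − 102°) = 0.2653 I₀ · cos²(50°) = 0.1096 I₀.
I₃ = I₂ cos²(82° − 52°) = 0.1096 I₀ · cos²(30°) = 0.0822 I₀.
I₄ = I₃ cos²(114° − 82°) = 0.0822 I₀ · cos²(32°) = 0.05912 I₀.
So 41.1 mW = 0.05912 I₀, giving I₀ = 41.1/0.05912 = 695.2 mW.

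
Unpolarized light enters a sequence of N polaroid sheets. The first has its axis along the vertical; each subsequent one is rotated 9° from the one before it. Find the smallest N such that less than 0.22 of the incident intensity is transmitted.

First polarizer halves the unpolarized light: factor 1/2.
Each further stage multiplies by cos²(9°) = 0.9755.
After N polarizers: T = 0.5·0.9755^(N−1). Require T < 0.22 ⇒ N−1 > ln(0.22/0.5)/ln(0.9755) = 33.14, so N−1 ≥ 34 and N = 35.
Check: N=35 gives T = 0.2153 < 0.22; N=34 gives T = 0.2207.

N = 35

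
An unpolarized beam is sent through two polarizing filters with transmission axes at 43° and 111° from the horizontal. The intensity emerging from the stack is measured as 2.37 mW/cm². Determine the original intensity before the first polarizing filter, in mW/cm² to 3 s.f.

Unpolarized light through the first polarizer → I₁ = ½ I₀, now polarized at 43°.
I₂ = I₁ cos²(111° − 43°) = 0.5 I₀ · cos²(68°) = 0.07017 I₀.
So 2.37 mW/cm² = 0.07017 I₀, giving I₀ = 2.37/0.07017 = 33.78 mW/cm².

I₀ ≈ 33.8 mW/cm²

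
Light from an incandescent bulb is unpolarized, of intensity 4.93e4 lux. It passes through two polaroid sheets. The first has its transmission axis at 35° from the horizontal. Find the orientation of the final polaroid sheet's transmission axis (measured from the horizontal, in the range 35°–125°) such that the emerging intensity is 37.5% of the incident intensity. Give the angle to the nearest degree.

θ ≈ 65°

Unpolarized light through the first polarizer → I₁ = ½ I₀, now polarized at 35°.
Need I₂/I₀ = 0.375, so cos²(θ − 35°) = 0.375 / 0.5 = 0.75.
θ − 35° = arccos(√0.75) = 30.0°, giving θ ≈ 35 + 30.0 = 65.0°.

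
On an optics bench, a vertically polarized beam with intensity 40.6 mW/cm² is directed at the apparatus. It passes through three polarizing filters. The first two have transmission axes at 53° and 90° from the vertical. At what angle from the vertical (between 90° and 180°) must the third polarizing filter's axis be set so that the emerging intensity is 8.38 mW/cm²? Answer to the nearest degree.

θ ≈ 109°

I₁ = I₀ cos²(53° − 0°) = I₀ cos²(53°) = 0.3622 I₀.
I₂ = I₁ cos²(90° − 53°) = 0.3622 I₀ · cos²(37°) = 0.231 I₀.
Target fraction: 8.38 / 40.6 mW/cm² = 0.2064 of I₀.
Need I₃/I₀ = 0.2064, so cos²(θ − 90°) = 0.2064 / 0.231 = 0.8935.
θ − 90° = arccos(√0.8935) = 19.0°, giving θ ≈ 90 + 19.0 = 109.0°.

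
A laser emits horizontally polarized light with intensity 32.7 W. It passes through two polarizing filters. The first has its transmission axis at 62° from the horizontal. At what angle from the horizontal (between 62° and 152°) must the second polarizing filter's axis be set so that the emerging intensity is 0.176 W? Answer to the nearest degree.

I₁ = I₀ cos²(62° − 0°) = I₀ cos²(62°) = 0.2204 I₀.
Target fraction: 0.176 / 32.7 W = 0.005382 of I₀.
Need I₂/I₀ = 0.005382, so cos²(θ − 62°) = 0.005382 / 0.2204 = 0.02442.
θ − 62° = arccos(√0.02442) = 81.0°, giving θ ≈ 62 + 81.0 = 143.0°.

θ ≈ 143°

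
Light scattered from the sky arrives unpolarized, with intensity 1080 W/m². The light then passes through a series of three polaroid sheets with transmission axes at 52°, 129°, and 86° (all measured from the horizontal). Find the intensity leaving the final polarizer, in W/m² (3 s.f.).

Unpolarized light through the first polarizer → I₁ = 1080 W/m²/2 = 540 W/m², polarized at 52°.
I₂ = I₁ · cos²(77°) = 540 · 0.0506 = 27.33 W/m².
I₃ = I₂ · cos²(43°) = 27.33 · 0.5349 = 14.62 W/m².

I ≈ 14.6 W/m²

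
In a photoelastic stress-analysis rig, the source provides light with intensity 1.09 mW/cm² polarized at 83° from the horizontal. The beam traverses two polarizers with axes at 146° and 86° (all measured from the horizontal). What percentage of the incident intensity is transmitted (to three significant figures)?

By Malus's law, I₁ = 1.09 mW/cm² · cos²(63°) = 0.2247 mW/cm².
I₂ = I₁ · cos²(60°) = 0.2247 · 0.25 = 0.05616 mW/cm².
That is 5.153% of the incident intensity.

≈ 5.15%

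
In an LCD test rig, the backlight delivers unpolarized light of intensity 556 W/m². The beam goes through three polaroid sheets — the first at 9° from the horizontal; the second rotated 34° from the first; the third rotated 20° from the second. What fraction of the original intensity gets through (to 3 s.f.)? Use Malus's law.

Unpolarized light through the first polarizer → I₁ = 556 W/m²/2 = 278 W/m², polarized at 9°.
I₂ = I₁ · cos²(34°) = 278 · 0.6873 = 191.1 W/m².
I₃ = I₂ · cos²(20°) = 191.1 · 0.883 = 168.7 W/m².
Transmitted fraction = 0.3035.

I/I₀ ≈ 0.303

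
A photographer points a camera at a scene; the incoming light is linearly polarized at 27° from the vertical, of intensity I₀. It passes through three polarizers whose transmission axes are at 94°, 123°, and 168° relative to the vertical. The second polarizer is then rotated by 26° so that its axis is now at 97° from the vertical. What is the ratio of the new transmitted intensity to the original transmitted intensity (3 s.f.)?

Before rotation:
I₁ = I₀ cos²(94° − 27°) = I₀ cos²(67°) = 0.1527 I₀.
I₂ = I₁ cos²(123° − 94°) = 0.1527 I₀ · cos²(29°) = 0.1168 I₀.
I₃ = I₂ cos²(168° − 123°) = 0.1168 I₀ · cos²(45°) = 0.05839 I₀.
After rotation:
I₁ = I₀ cos²(94° − 27°) = I₀ cos²(67°) = 0.1527 I₀.
I₂ = I₁ cos²(97° − 94°) = 0.1527 I₀ · cos²(3°) = 0.1523 I₀.
I₃ = I₂ cos²(168° − 97°) = 0.1523 I₀ · cos²(71°) = 0.01614 I₀.
Ratio = 0.01614 / 0.05839 = 0.2764.

I_new/I_old ≈ 0.276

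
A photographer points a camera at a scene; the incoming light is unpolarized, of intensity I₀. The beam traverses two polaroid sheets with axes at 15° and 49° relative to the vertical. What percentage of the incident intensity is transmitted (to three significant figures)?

≈ 34.4%

Unpolarized light through the first polarizer → I₁ = ½ I₀, now polarized at 15°.
I₂ = I₁ cos²(49° − 15°) = 0.5 I₀ · cos²(34°) = 0.3437 I₀.
That is 34.37% of the incident intensity.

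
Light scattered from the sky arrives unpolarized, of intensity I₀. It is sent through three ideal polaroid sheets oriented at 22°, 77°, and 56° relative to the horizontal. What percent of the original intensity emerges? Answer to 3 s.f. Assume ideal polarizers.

≈ 14.3%

Unpolarized light through the first polarizer → I₁ = ½ I₀, now polarized at 22°.
I₂ = I₁ cos²(77° − 22°) = 0.5 I₀ · cos²(55°) = 0.1645 I₀.
I₃ = I₂ cos²(56° − 77°) = 0.1645 I₀ · cos²(21°) = 0.1434 I₀.
That is 14.34% of the incident intensity.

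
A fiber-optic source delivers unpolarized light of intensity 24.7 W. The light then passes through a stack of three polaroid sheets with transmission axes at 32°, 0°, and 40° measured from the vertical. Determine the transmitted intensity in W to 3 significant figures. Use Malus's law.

I ≈ 5.21 W

Unpolarized light through the first polarizer → I₁ = 24.7 W/2 = 12.35 W, polarized at 32°.
I₂ = I₁ · cos²(32°) = 12.35 · 0.7192 = 8.882 W.
I₃ = I₂ · cos²(40°) = 8.882 · 0.5868 = 5.212 W.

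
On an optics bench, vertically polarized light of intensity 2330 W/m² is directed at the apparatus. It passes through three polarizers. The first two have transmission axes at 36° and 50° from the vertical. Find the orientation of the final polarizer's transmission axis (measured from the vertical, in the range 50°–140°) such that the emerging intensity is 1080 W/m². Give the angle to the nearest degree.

θ ≈ 80°

By Malus's law, I₁ = I₀ cos²(36° − 0°) = I₀ cos²(36°) = 0.6545 I₀.
I₂ = I₁ cos²(50° − 36°) = 0.6545 I₀ · cos²(14°) = 0.6162 I₀.
Target fraction: 1080 / 2330 W/m² = 0.4635 of I₀.
Need I₃/I₀ = 0.4635, so cos²(θ − 50°) = 0.4635 / 0.6162 = 0.7522.
θ − 50° = arccos(√0.7522) = 29.9°, giving θ ≈ 50 + 29.9 = 79.9°.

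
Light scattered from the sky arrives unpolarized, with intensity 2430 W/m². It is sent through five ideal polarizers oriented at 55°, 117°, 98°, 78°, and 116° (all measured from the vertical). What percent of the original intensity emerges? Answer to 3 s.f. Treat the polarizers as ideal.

Unpolarized light through the first polarizer → I₁ = 2430 W/m²/2 = 1215 W/m², polarized at 55°.
I₂ = I₁ · cos²(62°) = 1215 · 0.2204 = 267.8 W/m².
I₃ = I₂ · cos²(19°) = 267.8 · 0.894 = 239.4 W/m².
I₄ = I₃ · cos²(20°) = 239.4 · 0.883 = 211.4 W/m².
I₅ = I₄ · cos²(38°) = 211.4 · 0.621 = 131.3 W/m².
That is 5.402% of the incident intensity.

≈ 5.40%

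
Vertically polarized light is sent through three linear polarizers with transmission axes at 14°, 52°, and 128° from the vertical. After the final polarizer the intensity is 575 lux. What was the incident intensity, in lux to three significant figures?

I₁ = I₀ cos²(14° − 0°) = I₀ cos²(14°) = 0.9415 I₀.
I₂ = I₁ cos²(52° − 14°) = 0.9415 I₀ · cos²(38°) = 0.5846 I₀.
I₃ = I₂ cos²(128° − 52°) = 0.5846 I₀ · cos²(76°) = 0.03422 I₀.
So 575 lux = 0.03422 I₀, giving I₀ = 575/0.03422 = 1.681e+04 lux.

I₀ ≈ 1.68e4 lux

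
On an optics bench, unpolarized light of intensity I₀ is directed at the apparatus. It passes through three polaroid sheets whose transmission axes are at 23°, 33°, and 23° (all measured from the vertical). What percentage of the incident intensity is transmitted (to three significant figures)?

Unpolarized light through the first polarizer → I₁ = ½ I₀, now polarized at 23°.
I₂ = I₁ cos²(33° − 23°) = 0.5 I₀ · cos²(10°) = 0.4849 I₀.
I₃ = I₂ cos²(23° − 33°) = 0.4849 I₀ · cos²(10°) = 0.4703 I₀.
That is 47.03% of the incident intensity.

≈ 47.0%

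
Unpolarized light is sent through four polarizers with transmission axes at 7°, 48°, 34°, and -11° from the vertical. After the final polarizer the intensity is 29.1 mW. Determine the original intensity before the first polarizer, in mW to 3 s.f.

I₀ ≈ 217 mW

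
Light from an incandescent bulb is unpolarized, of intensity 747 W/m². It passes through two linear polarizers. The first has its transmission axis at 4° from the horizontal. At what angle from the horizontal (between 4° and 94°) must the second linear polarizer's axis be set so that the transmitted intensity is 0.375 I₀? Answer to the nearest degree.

θ ≈ 34°

Unpolarized light through the first polarizer → I₁ = ½ I₀, now polarized at 4°.
Need I₂/I₀ = 0.375, so cos²(θ − 4°) = 0.375 / 0.5 = 0.75.
θ − 4° = arccos(√0.75) = 30.0°, giving θ ≈ 4 + 30.0 = 34.0°.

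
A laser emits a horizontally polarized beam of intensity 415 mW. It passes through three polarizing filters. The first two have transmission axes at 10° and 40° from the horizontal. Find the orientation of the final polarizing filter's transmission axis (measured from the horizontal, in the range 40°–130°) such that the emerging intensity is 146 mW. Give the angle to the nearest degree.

θ ≈ 86°

I₁ = I₀ cos²(10° − 0°) = I₀ cos²(10°) = 0.9698 I₀.
I₂ = I₁ cos²(40° − 10°) = 0.9698 I₀ · cos²(30°) = 0.7274 I₀.
Target fraction: 146 / 415 mW = 0.3518 of I₀.
Need I₃/I₀ = 0.3518, so cos²(θ − 40°) = 0.3518 / 0.7274 = 0.4837.
θ − 40° = arccos(√0.4837) = 45.9°, giving θ ≈ 40 + 45.9 = 85.9°.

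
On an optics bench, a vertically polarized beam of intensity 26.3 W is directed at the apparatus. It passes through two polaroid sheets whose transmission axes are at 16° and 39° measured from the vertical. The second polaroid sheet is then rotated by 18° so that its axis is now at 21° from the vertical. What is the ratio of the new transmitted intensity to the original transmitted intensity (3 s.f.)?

Before rotation:
I₁ = I₀ cos²(16° − 0°) = I₀ cos²(16°) = 0.924 I₀.
I₂ = I₁ cos²(39° − 16°) = 0.924 I₀ · cos²(23°) = 0.783 I₀.
After rotation:
I₁ = I₀ cos²(16° − 0°) = I₀ cos²(16°) = 0.924 I₀.
I₂ = I₁ cos²(21° − 16°) = 0.924 I₀ · cos²(5°) = 0.917 I₀.
Ratio = 0.917 / 0.783 = 1.171.

I_new/I_old ≈ 1.17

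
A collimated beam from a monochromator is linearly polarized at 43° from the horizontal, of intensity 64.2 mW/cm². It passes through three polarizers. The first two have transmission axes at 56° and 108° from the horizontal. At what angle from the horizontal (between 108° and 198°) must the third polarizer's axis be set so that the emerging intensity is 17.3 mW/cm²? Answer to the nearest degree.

θ ≈ 138°

By Malus's law, I₁ = I₀ cos²(56° − 43°) = I₀ cos²(13°) = 0.9494 I₀.
I₂ = I₁ cos²(108° − 56°) = 0.9494 I₀ · cos²(52°) = 0.3599 I₀.
Target fraction: 17.3 / 64.2 mW/cm² = 0.2695 of I₀.
Need I₃/I₀ = 0.2695, so cos²(θ − 108°) = 0.2695 / 0.3599 = 0.7488.
θ − 108° = arccos(√0.7488) = 30.1°, giving θ ≈ 108 + 30.1 = 138.1°.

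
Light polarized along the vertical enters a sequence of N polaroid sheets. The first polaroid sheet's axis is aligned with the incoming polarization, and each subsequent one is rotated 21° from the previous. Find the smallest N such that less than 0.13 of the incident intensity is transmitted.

First polarizer is aligned with the polarization: full transmission.
Each further stage multiplies by cos²(21°) = 0.8716.
After N polarizers: T = 0.8716^(N−1). Require T < 0.13 ⇒ N−1 > ln(0.13)/ln(0.8716) = 14.84, so N−1 ≥ 15 and N = 16.
Check: N=16 gives T = 0.1272 < 0.13; N=15 gives T = 0.146.

N = 16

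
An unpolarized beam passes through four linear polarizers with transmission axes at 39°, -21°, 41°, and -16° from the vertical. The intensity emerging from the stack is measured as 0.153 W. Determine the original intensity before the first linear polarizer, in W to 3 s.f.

I₀ ≈ 18.7 W

Unpolarized light through the first polarizer → I₁ = ½ I₀, now polarized at 39°.
I₂ = I₁ cos²(-21° − 39°) = 0.5 I₀ · cos²(60°) = 0.125 I₀.
I₃ = I₂ cos²(41° + 21°) = 0.125 I₀ · cos²(62°) = 0.02755 I₀.
I₄ = I₃ cos²(-16° − 41°) = 0.02755 I₀ · cos²(57°) = 0.008172 I₀.
So 0.153 W = 0.008172 I₀, giving I₀ = 0.153/0.008172 = 18.72 W.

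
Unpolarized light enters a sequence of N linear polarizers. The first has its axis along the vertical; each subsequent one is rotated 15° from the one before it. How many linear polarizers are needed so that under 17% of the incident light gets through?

N = 17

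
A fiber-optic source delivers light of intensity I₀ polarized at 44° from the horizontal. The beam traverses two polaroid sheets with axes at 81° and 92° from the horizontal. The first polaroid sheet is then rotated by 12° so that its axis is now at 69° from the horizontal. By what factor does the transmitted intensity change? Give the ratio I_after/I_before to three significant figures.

I_new/I_old ≈ 1.13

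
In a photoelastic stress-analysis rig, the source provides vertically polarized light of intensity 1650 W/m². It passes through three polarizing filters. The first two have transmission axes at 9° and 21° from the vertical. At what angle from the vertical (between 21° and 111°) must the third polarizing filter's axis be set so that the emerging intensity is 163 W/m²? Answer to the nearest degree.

θ ≈ 92°

I₁ = I₀ cos²(9° − 0°) = I₀ cos²(9°) = 0.9755 I₀.
I₂ = I₁ cos²(21° − 9°) = 0.9755 I₀ · cos²(12°) = 0.9334 I₀.
Target fraction: 163 / 1650 W/m² = 0.09879 of I₀.
Need I₃/I₀ = 0.09879, so cos²(θ − 21°) = 0.09879 / 0.9334 = 0.1058.
θ − 21° = arccos(√0.1058) = 71.0°, giving θ ≈ 21 + 71.0 = 92.0°.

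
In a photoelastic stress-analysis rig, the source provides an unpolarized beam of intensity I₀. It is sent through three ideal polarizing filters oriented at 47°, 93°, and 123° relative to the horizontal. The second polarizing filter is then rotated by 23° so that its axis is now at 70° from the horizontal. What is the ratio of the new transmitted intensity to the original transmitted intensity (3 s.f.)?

Before rotation:
Unpolarized light through the first polarizer → I₁ = ½ I₀, now polarized at 47°.
I₂ = I₁ cos²(93° − 47°) = 0.5 I₀ · cos²(46°) = 0.2413 I₀.
I₃ = I₂ cos²(123° − 93°) = 0.2413 I₀ · cos²(30°) = 0.181 I₀.
After rotation:
Unpolarized light through the first polarizer → I₁ = ½ I₀, now polarized at 47°.
I₂ = I₁ cos²(70° − 47°) = 0.5 I₀ · cos²(23°) = 0.4237 I₀.
I₃ = I₂ cos²(123° − 70°) = 0.4237 I₀ · cos²(53°) = 0.1534 I₀.
Ratio = 0.1534 / 0.181 = 0.848.

I_new/I_old ≈ 0.848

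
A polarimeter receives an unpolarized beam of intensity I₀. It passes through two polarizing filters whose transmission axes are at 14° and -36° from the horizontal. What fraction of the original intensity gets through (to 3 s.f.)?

Unpolarized light through the first polarizer → I₁ = ½ I₀, now polarized at 14°.
I₂ = I₁ cos²(-36° − 14°) = 0.5 I₀ · cos²(50°) = 0.2066 I₀.
Transmitted fraction = 0.2066.

≈ 0.207 I₀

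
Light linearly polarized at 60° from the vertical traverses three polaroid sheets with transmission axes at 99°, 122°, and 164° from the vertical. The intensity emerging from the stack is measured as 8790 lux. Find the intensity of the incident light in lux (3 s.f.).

I₁ = I₀ cos²(99° − 60°) = I₀ cos²(39°) = 0.604 I₀.
I₂ = I₁ cos²(122° − 99°) = 0.604 I₀ · cos²(23°) = 0.5117 I₀.
I₃ = I₂ cos²(164° − 122°) = 0.5117 I₀ · cos²(42°) = 0.2826 I₀.
So 8790 lux = 0.2826 I₀, giving I₀ = 8790/0.2826 = 3.11e+04 lux.

I₀ ≈ 3.11e4 lux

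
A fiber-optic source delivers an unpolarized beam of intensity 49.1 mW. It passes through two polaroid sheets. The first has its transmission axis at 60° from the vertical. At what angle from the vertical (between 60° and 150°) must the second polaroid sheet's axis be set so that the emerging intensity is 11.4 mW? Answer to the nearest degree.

θ ≈ 107°

Unpolarized light through the first polarizer → I₁ = ½ I₀, now polarized at 60°.
Target fraction: 11.4 / 49.1 mW = 0.2322 of I₀.
Need I₂/I₀ = 0.2322, so cos²(θ − 60°) = 0.2322 / 0.5 = 0.4644.
θ − 60° = arccos(√0.4644) = 47.0°, giving θ ≈ 60 + 47.0 = 107.0°.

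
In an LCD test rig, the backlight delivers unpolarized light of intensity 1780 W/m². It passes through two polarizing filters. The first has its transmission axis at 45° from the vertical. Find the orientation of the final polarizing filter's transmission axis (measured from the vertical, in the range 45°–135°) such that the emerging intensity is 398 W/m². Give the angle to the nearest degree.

θ ≈ 93°

Unpolarized light through the first polarizer → I₁ = ½ I₀, now polarized at 45°.
Target fraction: 398 / 1780 W/m² = 0.2236 of I₀.
Need I₂/I₀ = 0.2236, so cos²(θ − 45°) = 0.2236 / 0.5 = 0.4472.
θ − 45° = arccos(√0.4472) = 48.0°, giving θ ≈ 45 + 48.0 = 93.0°.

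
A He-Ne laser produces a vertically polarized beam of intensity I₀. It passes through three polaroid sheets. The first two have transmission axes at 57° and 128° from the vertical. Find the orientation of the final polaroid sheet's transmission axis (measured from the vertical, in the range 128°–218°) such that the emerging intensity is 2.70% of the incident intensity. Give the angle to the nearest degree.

I₁ = I₀ cos²(57° − 0°) = I₀ cos²(57°) = 0.2966 I₀.
I₂ = I₁ cos²(128° − 57°) = 0.2966 I₀ · cos²(71°) = 0.03144 I₀.
Need I₃/I₀ = 0.027, so cos²(θ − 128°) = 0.027 / 0.03144 = 0.8587.
θ − 128° = arccos(√0.8587) = 22.1°, giving θ ≈ 128 + 22.1 = 150.1°.

θ ≈ 150°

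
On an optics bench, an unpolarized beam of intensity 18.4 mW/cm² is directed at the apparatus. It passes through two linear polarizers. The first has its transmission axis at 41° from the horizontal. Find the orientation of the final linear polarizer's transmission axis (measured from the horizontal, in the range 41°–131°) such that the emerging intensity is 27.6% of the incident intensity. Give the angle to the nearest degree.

Unpolarized light through the first polarizer → I₁ = ½ I₀, now polarized at 41°.
Need I₂/I₀ = 0.276, so cos²(θ − 41°) = 0.276 / 0.5 = 0.552.
θ − 41° = arccos(√0.552) = 42.0°, giving θ ≈ 41 + 42.0 = 83.0°.

θ ≈ 83°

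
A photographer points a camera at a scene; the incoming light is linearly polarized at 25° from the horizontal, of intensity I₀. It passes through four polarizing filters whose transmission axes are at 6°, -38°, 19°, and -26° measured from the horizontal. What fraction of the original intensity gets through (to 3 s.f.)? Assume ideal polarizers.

≈ 0.0686 I₀

I₁ = I₀ cos²(6° − 25°) = I₀ cos²(19°) = 0.894 I₀.
I₂ = I₁ cos²(-38° − 6°) = 0.894 I₀ · cos²(44°) = 0.4626 I₀.
I₃ = I₂ cos²(19° + 38°) = 0.4626 I₀ · cos²(57°) = 0.1372 I₀.
I₄ = I₃ cos²(-26° − 19°) = 0.1372 I₀ · cos²(45°) = 0.06861 I₀.
Transmitted fraction = 0.06861.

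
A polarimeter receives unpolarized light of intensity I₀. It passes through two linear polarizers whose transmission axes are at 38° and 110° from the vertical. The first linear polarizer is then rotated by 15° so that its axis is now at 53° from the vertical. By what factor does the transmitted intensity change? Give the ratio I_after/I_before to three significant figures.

Before rotation:
Unpolarized light through the first polarizer → I₁ = ½ I₀, now polarized at 38°.
I₂ = I₁ cos²(110° − 38°) = 0.5 I₀ · cos²(72°) = 0.04775 I₀.
After rotation:
Unpolarized light through the first polarizer → I₁ = ½ I₀, now polarized at 53°.
I₂ = I₁ cos²(110° − 53°) = 0.5 I₀ · cos²(57°) = 0.1483 I₀.
Ratio = 0.1483 / 0.04775 = 3.106.

I_new/I_old ≈ 3.11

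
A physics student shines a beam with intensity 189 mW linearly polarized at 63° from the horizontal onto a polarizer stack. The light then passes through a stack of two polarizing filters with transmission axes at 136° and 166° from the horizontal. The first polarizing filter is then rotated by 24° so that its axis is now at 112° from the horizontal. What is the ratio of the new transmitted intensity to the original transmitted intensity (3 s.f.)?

Before rotation:
I₁ = I₀ cos²(136° − 63°) = I₀ cos²(73°) = 0.08548 I₀.
I₂ = I₁ cos²(166° − 136°) = 0.08548 I₀ · cos²(30°) = 0.06411 I₀.
After rotation:
I₁ = I₀ cos²(112° − 63°) = I₀ cos²(49°) = 0.4304 I₀.
I₂ = I₁ cos²(166° − 112°) = 0.4304 I₀ · cos²(54°) = 0.1487 I₀.
Ratio = 0.1487 / 0.06411 = 2.319.

I_new/I_old ≈ 2.32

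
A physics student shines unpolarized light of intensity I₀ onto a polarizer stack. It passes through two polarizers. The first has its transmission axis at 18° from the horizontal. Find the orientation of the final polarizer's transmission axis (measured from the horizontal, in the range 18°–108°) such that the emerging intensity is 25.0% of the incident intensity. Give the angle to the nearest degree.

θ ≈ 63°

Unpolarized light through the first polarizer → I₁ = ½ I₀, now polarized at 18°.
Need I₂/I₀ = 0.25, so cos²(θ − 18°) = 0.25 / 0.5 = 0.5.
θ − 18° = arccos(√0.5) = 45.0°, giving θ ≈ 18 + 45.0 = 63.0°.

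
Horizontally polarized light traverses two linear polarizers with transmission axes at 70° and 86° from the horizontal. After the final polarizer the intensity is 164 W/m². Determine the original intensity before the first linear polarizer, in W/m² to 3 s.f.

By Malus's law, I₁ = I₀ cos²(70° − 0°) = I₀ cos²(70°) = 0.117 I₀.
I₂ = I₁ cos²(86° − 70°) = 0.117 I₀ · cos²(16°) = 0.1081 I₀.
So 164 W/m² = 0.1081 I₀, giving I₀ = 164/0.1081 = 1517 W/m².

I₀ ≈ 1520 W/m²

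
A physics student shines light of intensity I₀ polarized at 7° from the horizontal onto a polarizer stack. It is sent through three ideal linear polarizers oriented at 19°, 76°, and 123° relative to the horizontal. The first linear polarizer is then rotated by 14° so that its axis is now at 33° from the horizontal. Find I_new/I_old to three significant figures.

I_new/I_old ≈ 1.52

Before rotation:
I₁ = I₀ cos²(19° − 7°) = I₀ cos²(12°) = 0.9568 I₀.
I₂ = I₁ cos²(76° − 19°) = 0.9568 I₀ · cos²(57°) = 0.2838 I₀.
I₃ = I₂ cos²(123° − 76°) = 0.2838 I₀ · cos²(47°) = 0.132 I₀.
After rotation:
I₁ = I₀ cos²(33° − 7°) = I₀ cos²(26°) = 0.8078 I₀.
I₂ = I₁ cos²(76° − 33°) = 0.8078 I₀ · cos²(43°) = 0.4321 I₀.
I₃ = I₂ cos²(123° − 76°) = 0.4321 I₀ · cos²(47°) = 0.201 I₀.
Ratio = 0.201 / 0.132 = 1.522.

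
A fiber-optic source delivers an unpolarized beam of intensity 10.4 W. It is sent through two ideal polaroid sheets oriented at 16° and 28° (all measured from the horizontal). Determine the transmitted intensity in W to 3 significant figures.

I ≈ 4.98 W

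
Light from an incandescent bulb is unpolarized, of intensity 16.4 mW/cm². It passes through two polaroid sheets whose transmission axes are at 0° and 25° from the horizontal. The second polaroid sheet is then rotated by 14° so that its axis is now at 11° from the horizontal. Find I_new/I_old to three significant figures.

Before rotation:
Unpolarized light through the first polarizer → I₁ = ½ I₀, now polarized at 0°.
I₂ = I₁ cos²(25° − 0°) = 0.5 I₀ · cos²(25°) = 0.4107 I₀.
After rotation:
Unpolarized light through the first polarizer → I₁ = ½ I₀, now polarized at 0°.
I₂ = I₁ cos²(11° − 0°) = 0.5 I₀ · cos²(11°) = 0.4818 I₀.
Ratio = 0.4818 / 0.4107 = 1.173.

I_new/I_old ≈ 1.17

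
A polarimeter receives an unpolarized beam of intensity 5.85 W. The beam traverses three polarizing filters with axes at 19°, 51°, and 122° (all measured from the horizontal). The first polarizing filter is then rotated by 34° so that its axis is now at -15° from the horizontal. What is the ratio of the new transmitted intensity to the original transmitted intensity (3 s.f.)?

Before rotation:
Unpolarized light through the first polarizer → I₁ = ½ I₀, now polarized at 19°.
I₂ = I₁ cos²(51° − 19°) = 0.5 I₀ · cos²(32°) = 0.3596 I₀.
I₃ = I₂ cos²(122° − 51°) = 0.3596 I₀ · cos²(71°) = 0.03811 I₀.
After rotation:
Unpolarized light through the first polarizer → I₁ = ½ I₀, now polarized at -15°.
I₂ = I₁ cos²(51° + 15°) = 0.5 I₀ · cos²(66°) = 0.08272 I₀.
I₃ = I₂ cos²(122° − 51°) = 0.08272 I₀ · cos²(71°) = 0.008768 I₀.
Ratio = 0.008768 / 0.03811 = 0.23.

I_new/I_old ≈ 0.230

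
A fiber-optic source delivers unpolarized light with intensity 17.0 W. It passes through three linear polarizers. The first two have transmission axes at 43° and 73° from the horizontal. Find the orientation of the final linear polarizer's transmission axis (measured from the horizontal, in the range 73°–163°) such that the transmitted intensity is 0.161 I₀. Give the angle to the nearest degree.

θ ≈ 122°

Unpolarized light through the first polarizer → I₁ = ½ I₀, now polarized at 43°.
I₂ = I₁ cos²(73° − 43°) = 0.5 I₀ · cos²(30°) = 0.375 I₀.
Need I₃/I₀ = 0.161, so cos²(θ − 73°) = 0.161 / 0.375 = 0.4293.
θ − 73° = arccos(√0.4293) = 49.1°, giving θ ≈ 73 + 49.1 = 122.1°.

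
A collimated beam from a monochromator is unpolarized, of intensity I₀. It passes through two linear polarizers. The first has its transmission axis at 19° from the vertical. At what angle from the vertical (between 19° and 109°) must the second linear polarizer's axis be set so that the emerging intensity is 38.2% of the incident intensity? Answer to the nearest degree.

θ ≈ 48°

Unpolarized light through the first polarizer → I₁ = ½ I₀, now polarized at 19°.
Need I₂/I₀ = 0.382, so cos²(θ − 19°) = 0.382 / 0.5 = 0.764.
θ − 19° = arccos(√0.764) = 29.1°, giving θ ≈ 19 + 29.1 = 48.1°.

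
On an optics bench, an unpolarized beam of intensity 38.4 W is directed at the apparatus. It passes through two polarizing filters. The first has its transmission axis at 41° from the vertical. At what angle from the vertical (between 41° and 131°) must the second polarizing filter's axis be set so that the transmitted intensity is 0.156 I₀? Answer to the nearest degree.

Unpolarized light through the first polarizer → I₁ = ½ I₀, now polarized at 41°.
Need I₂/I₀ = 0.156, so cos²(θ − 41°) = 0.156 / 0.5 = 0.312.
θ − 41° = arccos(√0.312) = 56.0°, giving θ ≈ 41 + 56.0 = 97.0°.

θ ≈ 97°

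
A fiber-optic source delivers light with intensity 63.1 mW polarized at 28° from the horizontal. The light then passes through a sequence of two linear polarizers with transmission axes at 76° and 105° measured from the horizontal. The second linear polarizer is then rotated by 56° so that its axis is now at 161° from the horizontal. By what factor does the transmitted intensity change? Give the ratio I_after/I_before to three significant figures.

Before rotation:
I₁ = I₀ cos²(76° − 28°) = I₀ cos²(48°) = 0.4477 I₀.
I₂ = I₁ cos²(105° − 76°) = 0.4477 I₀ · cos²(29°) = 0.3425 I₀.
After rotation:
I₁ = I₀ cos²(76° − 28°) = I₀ cos²(48°) = 0.4477 I₀.
I₂ = I₁ cos²(161° − 76°) = 0.4477 I₀ · cos²(85°) = 0.003401 I₀.
Ratio = 0.003401 / 0.3425 = 0.00993.

I_new/I_old ≈ 0.00993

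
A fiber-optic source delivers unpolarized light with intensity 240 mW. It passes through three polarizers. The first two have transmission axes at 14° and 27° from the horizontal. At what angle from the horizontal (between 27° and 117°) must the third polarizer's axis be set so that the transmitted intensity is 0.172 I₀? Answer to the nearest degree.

θ ≈ 80°

Unpolarized light through the first polarizer → I₁ = ½ I₀, now polarized at 14°.
I₂ = I₁ cos²(27° − 14°) = 0.5 I₀ · cos²(13°) = 0.4747 I₀.
Need I₃/I₀ = 0.172, so cos²(θ − 27°) = 0.172 / 0.4747 = 0.3623.
θ − 27° = arccos(√0.3623) = 53.0°, giving θ ≈ 27 + 53.0 = 80.0°.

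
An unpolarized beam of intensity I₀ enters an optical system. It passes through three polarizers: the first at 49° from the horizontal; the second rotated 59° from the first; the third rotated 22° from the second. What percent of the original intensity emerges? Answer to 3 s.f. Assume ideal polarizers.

≈ 11.4%

Unpolarized light through the first polarizer → I₁ = ½ I₀, now polarized at 49°.
I₂ = I₁ cos²(59°) = 0.5 · 0.2653 I₀ = 0.1326 I₀.
I₃ = I₂ cos²(22°) = 0.1326 · 0.8597 I₀ = 0.114 I₀.
That is 11.4% of the incident intensity.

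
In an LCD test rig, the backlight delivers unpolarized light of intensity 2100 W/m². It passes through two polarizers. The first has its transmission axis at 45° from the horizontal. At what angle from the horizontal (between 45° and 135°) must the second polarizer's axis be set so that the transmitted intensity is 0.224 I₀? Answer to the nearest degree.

Unpolarized light through the first polarizer → I₁ = ½ I₀, now polarized at 45°.
Need I₂/I₀ = 0.224, so cos²(θ − 45°) = 0.224 / 0.5 = 0.448.
θ − 45° = arccos(√0.448) = 48.0°, giving θ ≈ 45 + 48.0 = 93.0°.

θ ≈ 93°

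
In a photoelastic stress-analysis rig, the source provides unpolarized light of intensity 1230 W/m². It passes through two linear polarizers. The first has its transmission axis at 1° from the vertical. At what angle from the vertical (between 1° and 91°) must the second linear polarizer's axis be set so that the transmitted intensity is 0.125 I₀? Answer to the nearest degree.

Unpolarized light through the first polarizer → I₁ = ½ I₀, now polarized at 1°.
Need I₂/I₀ = 0.125, so cos²(θ − 1°) = 0.125 / 0.5 = 0.25.
θ − 1° = arccos(√0.25) = 60.0°, giving θ ≈ 1 + 60.0 = 61.0°.

θ ≈ 61°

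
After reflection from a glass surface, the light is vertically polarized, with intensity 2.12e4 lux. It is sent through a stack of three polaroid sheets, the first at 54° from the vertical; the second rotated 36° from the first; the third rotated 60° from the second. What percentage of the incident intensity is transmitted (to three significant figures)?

I₁ = 2.12e4 lux · cos²(54°) = 7324 lux.
I₂ = I₁ · cos²(36°) = 7324 · 0.6545 = 4794 lux.
I₃ = I₂ · cos²(60°) = 4794 · 0.25 = 1198 lux.
That is 5.653% of the incident intensity.

≈ 5.65%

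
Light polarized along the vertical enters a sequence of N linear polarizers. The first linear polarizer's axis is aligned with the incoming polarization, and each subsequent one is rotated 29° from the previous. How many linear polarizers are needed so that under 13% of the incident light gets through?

First polarizer is aligned with the polarization: full transmission.
Each further stage multiplies by cos²(29°) = 0.765.
After N polarizers: T = 0.765^(N−1). Require T < 0.13 ⇒ N−1 > ln(0.13)/ln(0.765) = 7.61, so N−1 ≥ 8 and N = 9.
Check: N=9 gives T = 0.1172 < 0.13; N=8 gives T = 0.1533.

N = 9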